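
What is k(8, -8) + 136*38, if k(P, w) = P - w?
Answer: 5184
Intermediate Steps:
k(8, -8) + 136*38 = (8 - 1*(-8)) + 136*38 = (8 + 8) + 5168 = 16 + 5168 = 5184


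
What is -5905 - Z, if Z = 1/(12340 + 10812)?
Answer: -136712561/23152 ≈ -5905.0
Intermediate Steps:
Z = 1/23152 ≈ 4.3193e-5
-5905 - Z = -5905 - 1*1/23152 = -5905 - 1/23152 = -136712561/23152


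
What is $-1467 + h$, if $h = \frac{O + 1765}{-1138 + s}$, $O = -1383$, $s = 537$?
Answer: $- \frac{882049}{601} \approx -1467.6$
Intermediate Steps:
$h = - \frac{382}{601}$ ($h = \frac{-1383 + 1765}{-1138 + 537} = \frac{382}{-601} = 382 \left(- \frac{1}{601}\right) = - \frac{382}{601} \approx -0.63561$)
$-1467 + h = -1467 - \frac{382}{601} = - \frac{882049}{601}$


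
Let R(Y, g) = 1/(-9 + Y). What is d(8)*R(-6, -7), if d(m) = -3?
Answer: ⅕ ≈ 0.20000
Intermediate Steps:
d(8)*R(-6, -7) = -3/(-9 - 6) = -3/(-15) = -3*(-1/15) = ⅕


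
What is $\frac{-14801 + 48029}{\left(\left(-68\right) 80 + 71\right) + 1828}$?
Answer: $- \frac{33228}{3541} \approx -9.3838$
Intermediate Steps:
$\frac{-14801 + 48029}{\left(\left(-68\right) 80 + 71\right) + 1828} = \frac{33228}{\left(-5440 + 71\right) + 1828} = \frac{33228}{-5369 + 1828} = \frac{33228}{-3541} = 33228 \left(- \frac{1}{3541}\right) = - \frac{33228}{3541}$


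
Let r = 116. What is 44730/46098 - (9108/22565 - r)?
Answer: 6736268377/57788965 ≈ 116.57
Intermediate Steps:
44730/46098 - (9108/22565 - r) = 44730/46098 - (9108/22565 - 1*116) = 44730*(1/46098) - (9108*(1/22565) - 116) = 2485/2561 - (9108/22565 - 116) = 2485/2561 - 1*(-2608432/22565) = 2485/2561 + 2608432/22565 = 6736268377/57788965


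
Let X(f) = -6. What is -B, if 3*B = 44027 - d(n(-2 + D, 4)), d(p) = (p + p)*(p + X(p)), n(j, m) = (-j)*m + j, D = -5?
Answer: -43397/3 ≈ -14466.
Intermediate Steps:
n(j, m) = j - j*m (n(j, m) = -j*m + j = j - j*m)
d(p) = 2*p*(-6 + p) (d(p) = (p + p)*(p - 6) = (2*p)*(-6 + p) = 2*p*(-6 + p))
B = 43397/3 (B = (44027 - 2*(-2 - 5)*(1 - 1*4)*(-6 + (-2 - 5)*(1 - 1*4)))/3 = (44027 - 2*(-7*(1 - 4))*(-6 - 7*(1 - 4)))/3 = (44027 - 2*(-7*(-3))*(-6 - 7*(-3)))/3 = (44027 - 2*21*(-6 + 21))/3 = (44027 - 2*21*15)/3 = (44027 - 1*630)/3 = (44027 - 630)/3 = (1/3)*43397 = 43397/3 ≈ 14466.)
-B = -1*43397/3 = -43397/3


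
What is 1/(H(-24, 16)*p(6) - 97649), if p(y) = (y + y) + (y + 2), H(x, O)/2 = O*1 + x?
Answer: -1/97969 ≈ -1.0207e-5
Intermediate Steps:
H(x, O) = 2*O + 2*x (H(x, O) = 2*(O*1 + x) = 2*(O + x) = 2*O + 2*x)
p(y) = 2 + 3*y (p(y) = 2*y + (2 + y) = 2 + 3*y)
1/(H(-24, 16)*p(6) - 97649) = 1/((2*16 + 2*(-24))*(2 + 3*6) - 97649) = 1/((32 - 48)*(2 + 18) - 97649) = 1/(-16*20 - 97649) = 1/(-320 - 97649) = 1/(-97969) = -1/97969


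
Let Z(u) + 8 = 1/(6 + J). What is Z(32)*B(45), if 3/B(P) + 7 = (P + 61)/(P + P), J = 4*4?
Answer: 23625/5764 ≈ 4.0987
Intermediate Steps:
J = 16
B(P) = 3/(-7 + (61 + P)/(2*P)) (B(P) = 3/(-7 + (P + 61)/(P + P)) = 3/(-7 + (61 + P)/((2*P))) = 3/(-7 + (61 + P)*(1/(2*P))) = 3/(-7 + (61 + P)/(2*P)))
Z(u) = -175/22 (Z(u) = -8 + 1/(6 + 16) = -8 + 1/22 = -175/22)
Z(32)*B(45) = -(-525)*45/(11*(-61 + 13*45)) = -(-525)*45/(11*(-61 + 585)) = -(-525)*45/(11*524) = -175/22*(-135/262) = 23625/5764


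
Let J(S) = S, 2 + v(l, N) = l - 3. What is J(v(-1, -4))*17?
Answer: -102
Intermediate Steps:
v(l, N) = -5 + l (v(l, N) = -2 + (l - 3) = -2 + (-3 + l) = -5 + l)
J(v(-1, -4))*17 = (-5 - 1)*17 = -6*17 = -102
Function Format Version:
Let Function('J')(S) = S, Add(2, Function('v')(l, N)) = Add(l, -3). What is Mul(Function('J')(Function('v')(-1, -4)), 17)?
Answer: -102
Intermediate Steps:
Function('v')(l, N) = Add(-5, l) (Function('v')(l, N) = Add(-2, Add(l, -3)) = Add(-2, Add(-3, l)) = Add(-5, l))
Mul(Function('J')(Function('v')(-1, -4)), 17) = Mul(Add(-5, -1), 17) = Mul(-6, 17) = -102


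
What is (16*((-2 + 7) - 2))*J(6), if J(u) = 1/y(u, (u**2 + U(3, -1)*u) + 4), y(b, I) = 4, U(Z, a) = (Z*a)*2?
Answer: 12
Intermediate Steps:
U(Z, a) = 2*Z*a
J(u) = 1/4
(16*((-2 + 7) - 2))*J(6) = (16*((-2 + 7) - 2))*(1/4) = (16*(5 - 2))*(1/4) = (16*3)*(1/4) = 48*(1/4) = 12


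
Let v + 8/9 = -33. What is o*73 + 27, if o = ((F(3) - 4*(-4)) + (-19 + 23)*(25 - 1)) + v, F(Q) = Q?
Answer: 53533/9 ≈ 5948.1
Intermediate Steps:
v = -305/9 (v = -8/9 - 33 = -305/9 ≈ -33.889)
o = 730/9 (o = ((3 - 4*(-4)) + (-19 + 23)*(25 - 1)) - 305/9 = ((3 + 16) + 4*24) - 305/9 = (19 + 96) - 305/9 = 115 - 305/9 = 730/9 ≈ 81.111)
o*73 + 27 = (730/9)*73 + 27 = 53290/9 + 27 = 53533/9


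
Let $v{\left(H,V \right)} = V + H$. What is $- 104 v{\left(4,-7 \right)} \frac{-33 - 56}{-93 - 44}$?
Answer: $\frac{27768}{137} \approx 202.69$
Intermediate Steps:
$v{\left(H,V \right)} = H + V$
$- 104 v{\left(4,-7 \right)} \frac{-33 - 56}{-93 - 44} = - 104 \left(4 - 7\right) \frac{-33 - 56}{-93 - 44} = \left(-104\right) \left(-3\right) \left(- \frac{89}{-137}\right) = 312 \left(\left(-89\right) \left(- \frac{1}{137}\right)\right) = 312 \cdot \frac{89}{137} = \frac{27768}{137}$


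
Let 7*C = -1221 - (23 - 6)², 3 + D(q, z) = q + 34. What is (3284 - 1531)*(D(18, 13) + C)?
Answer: -2045751/7 ≈ -2.9225e+5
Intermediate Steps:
D(q, z) = 31 + q (D(q, z) = -3 + (q + 34) = -3 + (34 + q) = 31 + q)
C = -1510/7 (C = (-1221 - (23 - 6)²)/7 = (-1221 - 1*17²)/7 = (-1221 - 1*289)/7 = (-1221 - 289)/7 = (⅐)*(-1510) = -1510/7 ≈ -215.71)
(3284 - 1531)*(D(18, 13) + C) = (3284 - 1531)*((31 + 18) - 1510/7) = 1753*(49 - 1510/7) = 1753*(-1167/7) = -2045751/7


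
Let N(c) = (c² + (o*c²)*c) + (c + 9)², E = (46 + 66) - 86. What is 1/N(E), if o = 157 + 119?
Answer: 1/4852877 ≈ 2.0606e-7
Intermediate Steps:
E = 26 (E = 112 - 86 = 26)
o = 276
N(c) = c² + (9 + c)² + 276*c³ (N(c) = (c² + (276*c²)*c) + (c + 9)² = (c² + 276*c³) + (9 + c)² = c² + (9 + c)² + 276*c³)
1/N(E) = 1/(26² + (9 + 26)² + 276*26³) = 1/(676 + 35² + 276*17576) = 1/(676 + 1225 + 4850976) = 1/4852877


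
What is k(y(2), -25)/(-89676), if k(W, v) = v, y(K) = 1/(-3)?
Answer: 25/89676 ≈ 0.00027878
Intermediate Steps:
y(K) = -⅓
k(y(2), -25)/(-89676) = -25/(-89676) = -25*(-1/89676) = 25/89676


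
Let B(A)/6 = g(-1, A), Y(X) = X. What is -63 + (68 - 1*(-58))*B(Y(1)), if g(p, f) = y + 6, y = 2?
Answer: 5985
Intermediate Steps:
g(p, f) = 8 (g(p, f) = 2 + 6 = 8)
B(A) = 48 (B(A) = 6*8 = 48)
-63 + (68 - 1*(-58))*B(Y(1)) = -63 + (68 - 1*(-58))*48 = -63 + (68 + 58)*48 = -63 + 126*48 = -63 + 6048 = 5985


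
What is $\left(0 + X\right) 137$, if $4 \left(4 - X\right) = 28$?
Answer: $-411$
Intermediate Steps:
$X = -3$ ($X = 4 - 7 = -3$)
$\left(0 + X\right) 137 = \left(0 - 3\right) 137 = \left(-3\right) 137 = -411$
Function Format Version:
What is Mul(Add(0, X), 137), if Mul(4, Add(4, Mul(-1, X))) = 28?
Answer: -411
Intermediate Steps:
X = -3 (X = Add(4, Mul(Rational(-1, 4), 28)) = Add(4, -7) = -3)
Mul(Add(0, X), 137) = Mul(Add(0, -3), 137) = Mul(-3, 137) = -411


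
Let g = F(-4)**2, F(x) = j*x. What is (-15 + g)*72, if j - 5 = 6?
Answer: 138312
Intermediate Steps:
j = 11 (j = 5 + 6 = 11)
F(x) = 11*x
g = 1936 (g = (11*(-4))**2 = (-44)**2 = 1936)
(-15 + g)*72 = (-15 + 1936)*72 = 1921*72 = 138312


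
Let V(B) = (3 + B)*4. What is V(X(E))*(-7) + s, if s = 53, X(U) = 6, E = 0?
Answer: -199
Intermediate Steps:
V(B) = 12 + 4*B
V(X(E))*(-7) + s = (12 + 4*6)*(-7) + 53 = (12 + 24)*(-7) + 53 = 36*(-7) + 53 = -252 + 53 = -199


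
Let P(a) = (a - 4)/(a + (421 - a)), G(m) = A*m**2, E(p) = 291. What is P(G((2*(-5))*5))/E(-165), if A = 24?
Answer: 59996/122511 ≈ 0.48972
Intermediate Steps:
G(m) = 24*m**2
P(a) = -4/421 + a/421 (P(a) = (-4 + a)/421 = (-4 + a)*(1/421) = -4/421 + a/421)
P(G((2*(-5))*5))/E(-165) = (-4/421 + (24*((2*(-5))*5)**2)/421)/291 = (-4/421 + (24*(-10*5)**2)/421)*(1/291) = (-4/421 + (24*(-50)**2)/421)*(1/291) = (-4/421 + (24*2500)/421)*(1/291) = (-4/421 + (1/421)*60000)*(1/291) = (-4/421 + 60000/421)*(1/291) = (59996/421)*(1/291) = 59996/122511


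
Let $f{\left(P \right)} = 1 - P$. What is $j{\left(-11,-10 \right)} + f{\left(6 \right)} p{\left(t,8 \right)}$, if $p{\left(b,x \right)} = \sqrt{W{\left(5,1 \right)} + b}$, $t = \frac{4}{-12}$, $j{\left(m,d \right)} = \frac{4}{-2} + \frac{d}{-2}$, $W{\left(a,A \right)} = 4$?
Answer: $3 - \frac{5 \sqrt{33}}{3} \approx -6.5743$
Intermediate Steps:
$j{\left(m,d \right)} = -2 - \frac{d}{2}$ ($j{\left(m,d \right)} = 4 \left(- \frac{1}{2}\right) + d \left(- \frac{1}{2}\right) = -2 - \frac{d}{2}$)
$t = - \frac{1}{3}$ ($t = 4 \left(- \frac{1}{12}\right) = - \frac{1}{3} \approx -0.33333$)
$p{\left(b,x \right)} = \sqrt{4 + b}$
$j{\left(-11,-10 \right)} + f{\left(6 \right)} p{\left(t,8 \right)} = \left(-2 - -5\right) + \left(1 - 6\right) \sqrt{4 - \frac{1}{3}} = \left(-2 + 5\right) + \left(1 - 6\right) \sqrt{\frac{11}{3}} = 3 - 5 \frac{\sqrt{33}}{3} = 3 - \frac{5 \sqrt{33}}{3}$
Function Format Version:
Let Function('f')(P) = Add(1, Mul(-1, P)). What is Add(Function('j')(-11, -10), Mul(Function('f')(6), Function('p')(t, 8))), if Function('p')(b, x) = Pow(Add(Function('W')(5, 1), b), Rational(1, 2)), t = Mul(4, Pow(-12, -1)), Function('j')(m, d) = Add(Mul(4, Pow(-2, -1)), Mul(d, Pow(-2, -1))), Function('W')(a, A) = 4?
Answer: Add(3, Mul(Rational(-5, 3), Pow(33, Rational(1, 2)))) ≈ -6.5743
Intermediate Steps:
Function('j')(m, d) = Add(-2, Mul(Rational(-1, 2), d)) (Function('j')(m, d) = Add(Mul(4, Rational(-1, 2)), Mul(d, Rational(-1, 2))) = Add(-2, Mul(Rational(-1, 2), d)))
t = Rational(-1, 3) (t = Mul(4, Rational(-1, 12)) = Rational(-1, 3) ≈ -0.33333)
Function('p')(b, x) = Pow(Add(4, b), Rational(1, 2))
Add(Function('j')(-11, -10), Mul(Function('f')(6), Function('p')(t, 8))) = Add(Add(-2, Mul(Rational(-1, 2), -10)), Mul(Add(1, Mul(-1, 6)), Pow(Add(4, Rational(-1, 3)), Rational(1, 2)))) = Add(Add(-2, 5), Mul(Add(1, -6), Pow(Rational(11, 3), Rational(1, 2)))) = Add(3, Mul(-5, Mul(Rational(1, 3), Pow(33, Rational(1, 2))))) = Add(3, Mul(Rational(-5, 3), Pow(33, Rational(1, 2))))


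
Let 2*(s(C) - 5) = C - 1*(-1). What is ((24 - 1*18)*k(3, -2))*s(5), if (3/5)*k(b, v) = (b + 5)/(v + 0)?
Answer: -320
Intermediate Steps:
k(b, v) = 5*(5 + b)/(3*v) (k(b, v) = 5*((b + 5)/(v + 0))/3 = 5*((5 + b)/v)/3 = 5*(5 + b)/(3*v))
s(C) = 11/2 + C/2 (s(C) = 5 + (C - 1*(-1))/2 = 5 + (C + 1)/2 = 5 + (1 + C)/2 = 5 + (½ + C/2) = 11/2 + C/2)
((24 - 1*18)*k(3, -2))*s(5) = ((24 - 1*18)*((5/3)*(5 + 3)/(-2)))*(11/2 + (½)*5) = ((24 - 18)*((5/3)*(-½)*8))*(11/2 + 5/2) = (6*(-20/3))*8 = -40*8 = -320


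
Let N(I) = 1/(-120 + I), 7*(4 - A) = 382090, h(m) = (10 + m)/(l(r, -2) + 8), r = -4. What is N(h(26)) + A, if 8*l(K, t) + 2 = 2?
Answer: -12608048/231 ≈ -54580.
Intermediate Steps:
l(K, t) = 0 (l(K, t) = -¼ + (⅛)*2 = -¼ + ¼ = 0)
h(m) = 5/4 + m/8 (h(m) = (10 + m)/(0 + 8) = (10 + m)/8 = (10 + m)*(⅛) = 5/4 + m/8)
A = -382062/7 (A = 4 - ⅐*382090 = 4 - 382090/7 = -382062/7 ≈ -54580.)
N(h(26)) + A = 1/(-120 + (5/4 + (⅛)*26)) - 382062/7 = 1/(-120 + (5/4 + 13/4)) - 382062/7 = 1/(-120 + 9/2) - 382062/7 = 1/(-231/2) - 382062/7 = -2/231 - 382062/7 = -12608048/231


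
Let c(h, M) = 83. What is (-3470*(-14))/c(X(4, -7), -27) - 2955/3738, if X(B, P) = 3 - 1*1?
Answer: 60448925/103418 ≈ 584.51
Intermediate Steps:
X(B, P) = 2 (X(B, P) = 3 - 1 = 2)
(-3470*(-14))/c(X(4, -7), -27) - 2955/3738 = -3470*(-14)/83 - 2955/3738 = 48580*(1/83) - 2955*1/3738 = 48580/83 - 985/1246 = 60448925/103418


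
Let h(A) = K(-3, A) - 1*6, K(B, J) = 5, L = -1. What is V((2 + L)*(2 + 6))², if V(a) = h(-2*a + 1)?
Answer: 1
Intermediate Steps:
h(A) = -1 (h(A) = 5 - 1*6 = 5 - 6 = -1)
V(a) = -1
V((2 + L)*(2 + 6))² = (-1)² = 1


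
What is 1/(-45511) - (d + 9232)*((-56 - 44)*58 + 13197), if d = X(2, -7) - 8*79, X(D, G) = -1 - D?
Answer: -2894135921600/45511 ≈ -6.3592e+7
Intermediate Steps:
d = -635 (d = (-1 - 1*2) - 8*79 = (-1 - 2) - 632 = -3 - 632 = -635)
1/(-45511) - (d + 9232)*((-56 - 44)*58 + 13197) = 1/(-45511) - (-635 + 9232)*((-56 - 44)*58 + 13197) = -1/45511 - 8597*(-100*58 + 13197) = -1/45511 - 8597*(-5800 + 13197) = -1/45511 - 8597*7397 = -1/45511 - 1*63592009 = -1/45511 - 63592009 = -2894135921600/45511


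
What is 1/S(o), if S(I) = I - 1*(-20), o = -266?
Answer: -1/246 ≈ -0.0040650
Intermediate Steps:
S(I) = 20 + I (S(I) = I + 20 = 20 + I)
1/S(o) = 1/(20 - 266) = 1/(-246) = -1/246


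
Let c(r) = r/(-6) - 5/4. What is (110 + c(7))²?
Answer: 1666681/144 ≈ 11574.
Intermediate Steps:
c(r) = -5/4 - r/6 (c(r) = r*(-⅙) - 5*¼ = -r/6 - 5/4 = -5/4 - r/6)
(110 + c(7))² = (110 + (-5/4 - ⅙*7))² = (110 + (-5/4 - 7/6))² = (110 - 29/12)² = (1291/12)² = 1666681/144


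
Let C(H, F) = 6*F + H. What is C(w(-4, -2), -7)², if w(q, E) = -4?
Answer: 2116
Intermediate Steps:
C(H, F) = H + 6*F
C(w(-4, -2), -7)² = (-4 + 6*(-7))² = (-4 - 42)² = (-46)² = 2116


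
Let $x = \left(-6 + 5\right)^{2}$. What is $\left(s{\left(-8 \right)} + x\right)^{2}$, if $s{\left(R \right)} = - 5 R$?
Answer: $1681$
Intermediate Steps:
$x = 1$ ($x = \left(-1\right)^{2} = 1$)
$\left(s{\left(-8 \right)} + x\right)^{2} = \left(\left(-5\right) \left(-8\right) + 1\right)^{2} = \left(40 + 1\right)^{2} = 41^{2} = 1681$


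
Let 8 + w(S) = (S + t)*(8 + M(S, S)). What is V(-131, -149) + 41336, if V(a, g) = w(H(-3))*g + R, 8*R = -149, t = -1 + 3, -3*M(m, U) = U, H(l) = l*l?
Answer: 274515/8 ≈ 34314.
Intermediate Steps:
H(l) = l²
M(m, U) = -U/3
t = 2
R = -149/8 (R = (⅛)*(-149) = -149/8 ≈ -18.625)
w(S) = -8 + (2 + S)*(8 - S/3) (w(S) = -8 + (S + 2)*(8 - S/3) = -8 + (2 + S)*(8 - S/3))
V(a, g) = -149/8 + 47*g (V(a, g) = (8 - ((-3)²)²/3 + (22/3)*(-3)²)*g - 149/8 = (8 - ⅓*9² + (22/3)*9)*g - 149/8 = (8 - ⅓*81 + 66)*g - 149/8 = (8 - 27 + 66)*g - 149/8 = 47*g - 149/8 = -149/8 + 47*g)
V(-131, -149) + 41336 = (-149/8 + 47*(-149)) + 41336 = (-149/8 - 7003) + 41336 = -56173/8 + 41336 = 274515/8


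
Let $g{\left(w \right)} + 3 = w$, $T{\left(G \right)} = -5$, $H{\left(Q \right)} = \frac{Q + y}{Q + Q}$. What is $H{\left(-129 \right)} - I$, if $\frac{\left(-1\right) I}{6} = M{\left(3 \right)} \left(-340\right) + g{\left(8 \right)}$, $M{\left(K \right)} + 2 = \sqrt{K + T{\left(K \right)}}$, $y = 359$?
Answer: $\frac{530075}{129} - 2040 i \sqrt{2} \approx 4109.1 - 2885.0 i$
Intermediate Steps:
$H{\left(Q \right)} = \frac{359 + Q}{2 Q}$ ($H{\left(Q \right)} = \frac{Q + 359}{Q + Q} = \frac{359 + Q}{2 Q}$)
$M{\left(K \right)} = -2 + \sqrt{-5 + K}$ ($M{\left(K \right)} = -2 + \sqrt{K - 5} = -2 + \sqrt{-5 + K}$)
$g{\left(w \right)} = -3 + w$
$I = -4110 + 2040 i \sqrt{2}$ ($I = - 6 \left(\left(-2 + \sqrt{-5 + 3}\right) \left(-340\right) + \left(-3 + 8\right)\right) = - 6 \left(\left(-2 + \sqrt{-2}\right) \left(-340\right) + 5\right) = - 6 \left(\left(-2 + i \sqrt{2}\right) \left(-340\right) + 5\right) = - 6 \left(\left(680 - 340 i \sqrt{2}\right) + 5\right) = - 6 \left(685 - 340 i \sqrt{2}\right) = -4110 + 2040 i \sqrt{2} \approx -4110.0 + 2885.0 i$)
$H{\left(-129 \right)} - I = \frac{359 - 129}{2 \left(-129\right)} - \left(-4110 + 2040 i \sqrt{2}\right) = \frac{1}{2} \left(- \frac{1}{129}\right) 230 + \left(4110 - 2040 i \sqrt{2}\right) = - \frac{115}{129} + \left(4110 - 2040 i \sqrt{2}\right) = \frac{530075}{129} - 2040 i \sqrt{2}$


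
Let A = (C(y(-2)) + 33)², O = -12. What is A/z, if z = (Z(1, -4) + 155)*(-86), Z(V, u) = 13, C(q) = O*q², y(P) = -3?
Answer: -1875/4816 ≈ -0.38933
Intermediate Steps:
C(q) = -12*q²
A = 5625 (A = (-12*(-3)² + 33)² = (-12*9 + 33)² = (-108 + 33)² = (-75)² = 5625)
z = -14448 (z = (13 + 155)*(-86) = 168*(-86) = -14448)
A/z = 5625/(-14448) = 5625*(-1/14448) = -1875/4816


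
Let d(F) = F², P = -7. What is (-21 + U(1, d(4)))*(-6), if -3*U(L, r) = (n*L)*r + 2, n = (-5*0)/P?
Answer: 130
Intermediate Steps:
n = 0 (n = -5*0/(-7) = 0*(-⅐) = 0)
U(L, r) = -⅔ (U(L, r) = -((0*L)*r + 2)/3 = -(0*r + 2)/3 = -(0 + 2)/3 = -⅓*2 = -⅔)
(-21 + U(1, d(4)))*(-6) = (-21 - ⅔)*(-6) = -65/3*(-6) = 130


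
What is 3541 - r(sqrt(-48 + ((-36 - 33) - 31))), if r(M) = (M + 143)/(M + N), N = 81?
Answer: 23744838/6709 + 124*I*sqrt(37)/6709 ≈ 3539.3 + 0.11243*I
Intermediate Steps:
r(M) = (143 + M)/(81 + M) (r(M) = (M + 143)/(M + 81) = (143 + M)/(81 + M))
3541 - r(sqrt(-48 + ((-36 - 33) - 31))) = 3541 - (143 + sqrt(-48 + ((-36 - 33) - 31)))/(81 + sqrt(-48 + ((-36 - 33) - 31))) = 3541 - (143 + sqrt(-48 + (-69 - 31)))/(81 + sqrt(-48 + (-69 - 31))) = 3541 - (143 + sqrt(-48 - 100))/(81 + sqrt(-48 - 100)) = 3541 - (143 + sqrt(-148))/(81 + sqrt(-148)) = 3541 - (143 + 2*I*sqrt(37))/(81 + 2*I*sqrt(37))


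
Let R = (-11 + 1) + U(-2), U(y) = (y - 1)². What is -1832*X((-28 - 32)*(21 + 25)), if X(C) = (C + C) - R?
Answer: 10110808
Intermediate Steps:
U(y) = (-1 + y)²
R = -1 (R = (-11 + 1) + (-1 - 2)² = -10 + (-3)² = -10 + 9 = -1)
X(C) = 1 + 2*C (X(C) = (C + C) - 1*(-1) = 2*C + 1 = 1 + 2*C)
-1832*X((-28 - 32)*(21 + 25)) = -1832*(1 + 2*((-28 - 32)*(21 + 25))) = -1832*(1 + 2*(-60*46)) = -1832*(1 + 2*(-2760)) = -1832*(1 - 5520) = -1832*(-5519) = 10110808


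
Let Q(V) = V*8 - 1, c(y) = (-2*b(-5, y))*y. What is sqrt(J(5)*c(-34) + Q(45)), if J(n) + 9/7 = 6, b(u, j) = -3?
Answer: I*sqrt(29533)/7 ≈ 24.55*I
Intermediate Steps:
J(n) = 33/7 (J(n) = -9/7 + 6 = 33/7)
c(y) = 6*y (c(y) = (-2*(-3))*y = 6*y)
Q(V) = -1 + 8*V (Q(V) = 8*V - 1 = -1 + 8*V)
sqrt(J(5)*c(-34) + Q(45)) = sqrt(33*(6*(-34))/7 + (-1 + 8*45)) = sqrt((33/7)*(-204) + (-1 + 360)) = sqrt(-6732/7 + 359) = sqrt(-4219/7) = I*sqrt(29533)/7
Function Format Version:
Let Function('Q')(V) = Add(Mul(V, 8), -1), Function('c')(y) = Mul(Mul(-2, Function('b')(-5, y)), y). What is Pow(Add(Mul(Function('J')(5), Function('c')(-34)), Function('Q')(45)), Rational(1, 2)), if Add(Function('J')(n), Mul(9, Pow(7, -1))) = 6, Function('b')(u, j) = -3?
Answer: Mul(Rational(1, 7), I, Pow(29533, Rational(1, 2))) ≈ Mul(24.550, I)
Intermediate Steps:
Function('J')(n) = Rational(33, 7) (Function('J')(n) = Add(Rational(-9, 7), 6) = Rational(33, 7))
Function('c')(y) = Mul(6, y) (Function('c')(y) = Mul(Mul(-2, -3), y) = Mul(6, y))
Function('Q')(V) = Add(-1, Mul(8, V)) (Function('Q')(V) = Add(Mul(8, V), -1) = Add(-1, Mul(8, V)))
Pow(Add(Mul(Function('J')(5), Function('c')(-34)), Function('Q')(45)), Rational(1, 2)) = Pow(Add(Mul(Rational(33, 7), Mul(6, -34)), Add(-1, Mul(8, 45))), Rational(1, 2)) = Pow(Add(Mul(Rational(33, 7), -204), Add(-1, 360)), Rational(1, 2)) = Pow(Add(Rational(-6732, 7), 359), Rational(1, 2)) = Pow(Rational(-4219, 7), Rational(1, 2)) = Mul(Rational(1, 7), I, Pow(29533, Rational(1, 2)))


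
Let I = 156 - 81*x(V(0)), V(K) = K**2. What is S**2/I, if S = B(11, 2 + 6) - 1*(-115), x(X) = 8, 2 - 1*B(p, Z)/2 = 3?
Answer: -12769/492 ≈ -25.953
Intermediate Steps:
B(p, Z) = -2 (B(p, Z) = 4 - 2*3 = 4 - 6 = -2)
S = 113 (S = -2 - 1*(-115) = -2 + 115 = 113)
I = -492 (I = 156 - 81*8 = 156 - 648 = -492)
S**2/I = 113**2/(-492) = 12769*(-1/492) = -12769/492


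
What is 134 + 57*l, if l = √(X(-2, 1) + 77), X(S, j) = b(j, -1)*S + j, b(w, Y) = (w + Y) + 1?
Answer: 134 + 114*√19 ≈ 630.91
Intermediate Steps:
b(w, Y) = 1 + Y + w (b(w, Y) = (Y + w) + 1 = 1 + Y + w)
X(S, j) = j + S*j (X(S, j) = (1 - 1 + j)*S + j = j*S + j = S*j + j = j + S*j)
l = 2*√19 (l = √(1*(1 - 2) + 77) = √(1*(-1) + 77) = √(-1 + 77) = √76 = 2*√19 ≈ 8.7178)
134 + 57*l = 134 + 57*(2*√19) = 134 + 114*√19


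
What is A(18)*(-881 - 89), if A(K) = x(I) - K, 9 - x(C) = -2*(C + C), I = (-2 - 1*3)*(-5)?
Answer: -88270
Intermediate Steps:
I = 25 (I = (-2 - 3)*(-5) = -5*(-5) = 25)
x(C) = 9 + 4*C (x(C) = 9 - (-2)*(C + C) = 9 - (-2)*2*C = 9 - (-4)*C = 9 + 4*C)
A(K) = 109 - K (A(K) = (9 + 4*25) - K = (9 + 100) - K = 109 - K)
A(18)*(-881 - 89) = (109 - 1*18)*(-881 - 89) = (109 - 18)*(-970) = 91*(-970) = -88270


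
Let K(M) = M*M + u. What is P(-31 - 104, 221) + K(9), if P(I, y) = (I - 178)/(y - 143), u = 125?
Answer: 15755/78 ≈ 201.99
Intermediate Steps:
K(M) = 125 + M² (K(M) = M*M + 125 = M² + 125 = 125 + M²)
P(I, y) = (-178 + I)/(-143 + y)
P(-31 - 104, 221) + K(9) = (-178 + (-31 - 104))/(-143 + 221) + (125 + 9²) = (-178 - 135)/78 + (125 + 81) = (1/78)*(-313) + 206 = -313/78 + 206 = 15755/78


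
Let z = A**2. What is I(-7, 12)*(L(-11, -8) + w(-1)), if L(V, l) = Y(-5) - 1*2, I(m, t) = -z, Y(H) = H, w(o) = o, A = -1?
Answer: 8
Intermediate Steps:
z = 1 (z = (-1)**2 = 1)
I(m, t) = -1 (I(m, t) = -1*1 = -1)
L(V, l) = -7 (L(V, l) = -5 - 1*2 = -5 - 2 = -7)
I(-7, 12)*(L(-11, -8) + w(-1)) = -(-7 - 1) = -1*(-8) = 8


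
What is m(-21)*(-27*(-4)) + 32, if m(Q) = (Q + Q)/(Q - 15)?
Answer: 158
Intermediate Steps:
m(Q) = 2*Q/(-15 + Q) (m(Q) = (2*Q)/(-15 + Q) = 2*Q/(-15 + Q))
m(-21)*(-27*(-4)) + 32 = (2*(-21)/(-15 - 21))*(-27*(-4)) + 32 = (2*(-21)/(-36))*108 + 32 = (2*(-21)*(-1/36))*108 + 32 = (7/6)*108 + 32 = 126 + 32 = 158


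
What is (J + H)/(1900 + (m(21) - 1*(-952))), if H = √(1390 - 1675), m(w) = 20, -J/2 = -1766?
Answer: 883/718 + I*√285/2872 ≈ 1.2298 + 0.0058781*I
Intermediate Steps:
J = 3532 (J = -2*(-1766) = 3532)
H = I*√285 (H = √(-285) = I*√285 ≈ 16.882*I)
(J + H)/(1900 + (m(21) - 1*(-952))) = (3532 + I*√285)/(1900 + (20 - 1*(-952))) = (3532 + I*√285)/(1900 + (20 + 952)) = (3532 + I*√285)/(1900 + 972) = (3532 + I*√285)/2872 = (3532 + I*√285)*(1/2872) = 883/718 + I*√285/2872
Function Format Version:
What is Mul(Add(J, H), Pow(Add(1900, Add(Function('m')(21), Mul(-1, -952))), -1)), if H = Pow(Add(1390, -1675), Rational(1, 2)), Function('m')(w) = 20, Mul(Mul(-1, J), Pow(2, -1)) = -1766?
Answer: Add(Rational(883, 718), Mul(Rational(1, 2872), I, Pow(285, Rational(1, 2)))) ≈ Add(1.2298, Mul(0.0058781, I))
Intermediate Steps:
J = 3532 (J = Mul(-2, -1766) = 3532)
H = Mul(I, Pow(285, Rational(1, 2))) (H = Pow(-285, Rational(1, 2)) = Mul(I, Pow(285, Rational(1, 2))) ≈ Mul(16.882, I))
Mul(Add(J, H), Pow(Add(1900, Add(Function('m')(21), Mul(-1, -952))), -1)) = Mul(Add(3532, Mul(I, Pow(285, Rational(1, 2)))), Pow(Add(1900, Add(20, Mul(-1, -952))), -1)) = Mul(Add(3532, Mul(I, Pow(285, Rational(1, 2)))), Pow(Add(1900, Add(20, 952)), -1)) = Mul(Add(3532, Mul(I, Pow(285, Rational(1, 2)))), Pow(Add(1900, 972), -1)) = Mul(Add(3532, Mul(I, Pow(285, Rational(1, 2)))), Pow(2872, -1)) = Mul(Add(3532, Mul(I, Pow(285, Rational(1, 2)))), Rational(1, 2872)) = Add(Rational(883, 718), Mul(Rational(1, 2872), I, Pow(285, Rational(1, 2))))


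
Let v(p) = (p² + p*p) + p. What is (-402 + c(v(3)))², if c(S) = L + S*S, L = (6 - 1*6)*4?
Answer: 1521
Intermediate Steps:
v(p) = p + 2*p² (v(p) = (p² + p²) + p = 2*p² + p = p + 2*p²)
L = 0 (L = (6 - 6)*4 = 0*4 = 0)
c(S) = S² (c(S) = 0 + S*S = 0 + S² = S²)
(-402 + c(v(3)))² = (-402 + (3*(1 + 2*3))²)² = (-402 + (3*(1 + 6))²)² = (-402 + (3*7)²)² = (-402 + 21²)² = (-402 + 441)² = 39² = 1521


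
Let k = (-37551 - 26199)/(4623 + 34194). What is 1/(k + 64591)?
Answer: 12939/835721699 ≈ 1.5482e-5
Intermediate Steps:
k = -21250/12939 (k = -63750/38817 = -63750*1/38817 = -21250/12939 ≈ -1.6423)
1/(k + 64591) = 1/(-21250/12939 + 64591) = 1/(835721699/12939) = 12939/835721699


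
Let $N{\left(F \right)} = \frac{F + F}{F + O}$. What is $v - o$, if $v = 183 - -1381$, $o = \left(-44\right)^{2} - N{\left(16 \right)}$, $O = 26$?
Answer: $- \frac{7796}{21} \approx -371.24$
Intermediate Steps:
$N{\left(F \right)} = \frac{2 F}{26 + F}$ ($N{\left(F \right)} = \frac{F + F}{F + 26} = \frac{2 F}{26 + F}$)
$o = \frac{40640}{21}$ ($o = \left(-44\right)^{2} - 2 \cdot 16 \frac{1}{26 + 16} = 1936 - 2 \cdot 16 \cdot \frac{1}{42} = 1936 - \frac{16}{21} = \frac{40640}{21} \approx 1935.2$)
$v = 1564$ ($v = 183 + 1381 = 1564$)
$v - o = 1564 - \frac{40640}{21} = - \frac{7796}{21}$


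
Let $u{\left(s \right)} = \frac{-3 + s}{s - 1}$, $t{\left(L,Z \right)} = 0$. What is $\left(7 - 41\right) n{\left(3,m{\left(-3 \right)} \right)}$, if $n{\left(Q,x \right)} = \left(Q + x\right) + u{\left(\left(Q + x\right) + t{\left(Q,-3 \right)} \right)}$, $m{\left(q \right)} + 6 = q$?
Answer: $\frac{1122}{7} \approx 160.29$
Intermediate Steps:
$m{\left(q \right)} = -6 + q$
$u{\left(s \right)} = \frac{-3 + s}{-1 + s}$
$n{\left(Q,x \right)} = Q + x + \frac{-3 + Q + x}{-1 + Q + x}$ ($n{\left(Q,x \right)} = \left(Q + x\right) + \frac{-3 + \left(\left(Q + x\right) + 0\right)}{-1 + \left(\left(Q + x\right) + 0\right)} = \left(Q + x\right) + \frac{-3 + \left(Q + x\right)}{-1 + \left(Q + x\right)} = \left(Q + x\right) + \frac{-3 + Q + x}{-1 + Q + x} = Q + x + \frac{-3 + Q + x}{-1 + Q + x}$)
$\left(7 - 41\right) n{\left(3,m{\left(-3 \right)} \right)} = \left(7 - 41\right) \frac{-3 + 3 - 9 + \left(3 - 9\right) \left(-1 + 3 - 9\right)}{-1 + 3 - 9} = - 34 \frac{-3 + 3 - 9 + \left(3 - 9\right) \left(-1 + 3 - 9\right)}{-1 + 3 - 9} = - 34 \frac{-3 + 3 - 9 - -42}{-7} = - 34 \left(- \frac{-3 + 3 - 9 + 42}{7}\right) = - 34 \left(\left(- \frac{1}{7}\right) 33\right) = \left(-34\right) \left(- \frac{33}{7}\right) = \frac{1122}{7}$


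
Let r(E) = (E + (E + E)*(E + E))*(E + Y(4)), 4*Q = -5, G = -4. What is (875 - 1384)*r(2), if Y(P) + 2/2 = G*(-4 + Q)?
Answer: -201564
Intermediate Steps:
Q = -5/4 (Q = (¼)*(-5) = -5/4 ≈ -1.2500)
Y(P) = 20 (Y(P) = -1 - 4*(-4 - 5/4) = -1 - 4*(-21/4) = -1 + 21 = 20)
r(E) = (20 + E)*(E + 4*E²) (r(E) = (E + (E + E)*(E + E))*(E + 20) = (E + (2*E)*(2*E))*(20 + E) = (E + 4*E²)*(20 + E) = (20 + E)*(E + 4*E²))
(875 - 1384)*r(2) = (875 - 1384)*(2*(20 + 4*2² + 81*2)) = -1018*(20 + 4*4 + 162) = -1018*(20 + 16 + 162) = -1018*198 = -509*396 = -201564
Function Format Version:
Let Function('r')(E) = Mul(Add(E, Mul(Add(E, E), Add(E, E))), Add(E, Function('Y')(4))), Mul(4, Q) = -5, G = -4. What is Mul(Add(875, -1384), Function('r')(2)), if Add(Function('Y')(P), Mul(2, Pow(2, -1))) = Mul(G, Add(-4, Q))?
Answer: -201564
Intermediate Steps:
Q = Rational(-5, 4) (Q = Mul(Rational(1, 4), -5) = Rational(-5, 4) ≈ -1.2500)
Function('Y')(P) = 20 (Function('Y')(P) = Add(-1, Mul(-4, Add(-4, Rational(-5, 4)))) = Add(-1, Mul(-4, Rational(-21, 4))) = Add(-1, 21) = 20)
Function('r')(E) = Mul(Add(20, E), Add(E, Mul(4, Pow(E, 2)))) (Function('r')(E) = Mul(Add(E, Mul(Add(E, E), Add(E, E))), Add(E, 20)) = Mul(Add(E, Mul(Mul(2, E), Mul(2, E))), Add(20, E)) = Mul(Add(E, Mul(4, Pow(E, 2))), Add(20, E)) = Mul(Add(20, E), Add(E, Mul(4, Pow(E, 2)))))
Mul(Add(875, -1384), Function('r')(2)) = Mul(Add(875, -1384), Mul(2, Add(20, Mul(4, Pow(2, 2)), Mul(81, 2)))) = Mul(-509, Mul(2, Add(20, Mul(4, 4), 162))) = Mul(-509, Mul(2, Add(20, 16, 162))) = Mul(-509, Mul(2, 198)) = Mul(-509, 396) = -201564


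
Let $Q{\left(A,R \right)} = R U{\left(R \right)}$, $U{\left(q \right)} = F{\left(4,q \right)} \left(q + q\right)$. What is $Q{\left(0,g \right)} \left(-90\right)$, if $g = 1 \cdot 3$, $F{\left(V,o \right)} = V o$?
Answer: $-19440$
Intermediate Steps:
$g = 3$
$U{\left(q \right)} = 8 q^{2}$ ($U{\left(q \right)} = 4 q \left(q + q\right) = 4 q 2 q = 8 q^{2}$)
$Q{\left(A,R \right)} = 8 R^{3}$ ($Q{\left(A,R \right)} = R 8 R^{2} = 8 R^{3}$)
$Q{\left(0,g \right)} \left(-90\right) = 8 \cdot 3^{3} \left(-90\right) = 8 \cdot 27 \left(-90\right) = 216 \left(-90\right) = -19440$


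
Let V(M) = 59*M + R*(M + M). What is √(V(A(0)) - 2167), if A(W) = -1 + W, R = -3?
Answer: 2*I*√555 ≈ 47.117*I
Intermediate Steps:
V(M) = 53*M (V(M) = 59*M - 3*(M + M) = 59*M - 6*M = 53*M)
√(V(A(0)) - 2167) = √(53*(-1 + 0) - 2167) = √(53*(-1) - 2167) = √(-53 - 2167) = √(-2220) = 2*I*√555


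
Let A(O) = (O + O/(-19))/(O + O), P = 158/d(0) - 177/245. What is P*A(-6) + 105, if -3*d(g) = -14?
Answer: 561837/4655 ≈ 120.70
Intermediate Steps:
d(g) = 14/3 (d(g) = -⅓*(-14) = 14/3)
P = 8118/245 (P = 158/(14/3) - 177/245 = 158*(3/14) - 177*1/245 = 237/7 - 177/245 = 8118/245 ≈ 33.135)
A(O) = 9/19 (A(O) = (O + O*(-1/19))/((2*O)) = (O - O/19)*(1/(2*O)) = (18*O/19)*(1/(2*O)) = 9/19)
P*A(-6) + 105 = (8118/245)*(9/19) + 105 = 73062/4655 + 105 = 561837/4655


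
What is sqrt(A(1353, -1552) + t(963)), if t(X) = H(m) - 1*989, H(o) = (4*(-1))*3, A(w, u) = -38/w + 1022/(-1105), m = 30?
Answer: I*sqrt(2239584676408365)/1495065 ≈ 31.654*I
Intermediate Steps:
A(w, u) = -1022/1105 - 38/w (A(w, u) = -38/w + 1022*(-1/1105) = -38/w - 1022/1105 = -1022/1105 - 38/w)
H(o) = -12 (H(o) = -4*3 = -12)
t(X) = -1001 (t(X) = -12 - 1*989 = -12 - 989 = -1001)
sqrt(A(1353, -1552) + t(963)) = sqrt((-1022/1105 - 38/1353) - 1001) = sqrt(-1424756/1495065 - 1001) = sqrt(-1497984821/1495065) = I*sqrt(2239584676408365)/1495065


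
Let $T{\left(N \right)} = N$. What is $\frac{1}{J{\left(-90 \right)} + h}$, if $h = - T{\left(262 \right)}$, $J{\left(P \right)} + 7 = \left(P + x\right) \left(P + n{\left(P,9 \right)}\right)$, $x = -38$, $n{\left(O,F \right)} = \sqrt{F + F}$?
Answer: $\frac{11251}{126290089} + \frac{384 \sqrt{2}}{126290089} \approx 9.3389 \cdot 10^{-5}$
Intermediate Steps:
$n{\left(O,F \right)} = \sqrt{2} \sqrt{F}$ ($n{\left(O,F \right)} = \sqrt{2 F} = \sqrt{2} \sqrt{F}$)
$J{\left(P \right)} = -7 + \left(-38 + P\right) \left(P + 3 \sqrt{2}\right)$ ($J{\left(P \right)} = -7 + \left(P - 38\right) \left(P + \sqrt{2} \sqrt{9}\right) = -7 + \left(-38 + P\right) \left(P + \sqrt{2} \cdot 3\right) = -7 + \left(-38 + P\right) \left(P + 3 \sqrt{2}\right)$)
$h = -262$ ($h = \left(-1\right) 262 = -262$)
$\frac{1}{J{\left(-90 \right)} + h} = \frac{1}{\left(-7 + \left(-90\right)^{2} - 114 \sqrt{2} - -3420 + 3 \left(-90\right) \sqrt{2}\right) - 262} = \frac{1}{\left(-7 + 8100 - 114 \sqrt{2} + 3420 - 270 \sqrt{2}\right) - 262} = \frac{1}{\left(11513 - 384 \sqrt{2}\right) - 262} = \frac{1}{11251 - 384 \sqrt{2}}$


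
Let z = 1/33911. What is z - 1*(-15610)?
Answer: 529350711/33911 ≈ 15610.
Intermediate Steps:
z = 1/33911 ≈ 2.9489e-5
z - 1*(-15610) = 1/33911 - 1*(-15610) = 1/33911 + 15610 = 529350711/33911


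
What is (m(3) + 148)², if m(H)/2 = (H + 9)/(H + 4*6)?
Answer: 1795600/81 ≈ 22168.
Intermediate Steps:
m(H) = 2*(9 + H)/(24 + H) (m(H) = 2*((H + 9)/(H + 4*6)) = 2*((9 + H)/(H + 24)) = 2*((9 + H)/(24 + H)) = 2*(9 + H)/(24 + H))
(m(3) + 148)² = (2*(9 + 3)/(24 + 3) + 148)² = (2*12/27 + 148)² = (2*(1/27)*12 + 148)² = (8/9 + 148)² = (1340/9)² = 1795600/81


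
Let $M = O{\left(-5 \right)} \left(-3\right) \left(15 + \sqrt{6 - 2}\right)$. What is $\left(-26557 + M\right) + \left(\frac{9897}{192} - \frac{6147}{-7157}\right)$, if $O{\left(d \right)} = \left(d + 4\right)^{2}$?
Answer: $- \frac{12163736833}{458048} \approx -26556.0$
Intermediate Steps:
$O{\left(d \right)} = \left(4 + d\right)^{2}$
$M = -51$ ($M = \left(4 - 5\right)^{2} \left(-3\right) \left(15 + \sqrt{6 - 2}\right) = \left(-1\right)^{2} \left(-3\right) \left(15 + \sqrt{4}\right) = 1 \left(-3\right) \left(15 + 2\right) = \left(-3\right) 17 = -51$)
$\left(-26557 + M\right) + \left(\frac{9897}{192} - \frac{6147}{-7157}\right) = \left(-26557 - 51\right) + \left(\frac{9897}{192} - \frac{6147}{-7157}\right) = -26608 + \left(9897 \cdot \frac{1}{192} - - \frac{6147}{7157}\right) = -26608 + \left(\frac{3299}{64} + \frac{6147}{7157}\right) = -26608 + \frac{24004351}{458048} = - \frac{12163736833}{458048}$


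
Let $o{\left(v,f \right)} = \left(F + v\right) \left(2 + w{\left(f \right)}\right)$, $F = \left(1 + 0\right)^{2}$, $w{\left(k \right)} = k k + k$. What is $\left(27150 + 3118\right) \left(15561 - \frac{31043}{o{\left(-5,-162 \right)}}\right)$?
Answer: $\frac{12285807979613}{26084} \approx 4.7101 \cdot 10^{8}$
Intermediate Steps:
$w{\left(k \right)} = k + k^{2}$ ($w{\left(k \right)} = k^{2} + k = k + k^{2}$)
$F = 1$ ($F = 1^{2} = 1$)
$o{\left(v,f \right)} = \left(1 + v\right) \left(2 + f \left(1 + f\right)\right)$
$\left(27150 + 3118\right) \left(15561 - \frac{31043}{o{\left(-5,-162 \right)}}\right) = \left(27150 + 3118\right) \left(15561 - \frac{31043}{2 + 2 \left(-5\right) - 162 \left(1 - 162\right) - - 810 \left(1 - 162\right)}\right) = 30268 \left(15561 - \frac{31043}{2 - 10 - -26082 - \left(-810\right) \left(-161\right)}\right) = 30268 \left(15561 - \frac{31043}{2 - 10 + 26082 - 130410}\right) = 30268 \left(15561 - \frac{31043}{-104336}\right) = 30268 \left(15561 - - \frac{31043}{104336}\right) = 30268 \left(15561 + \frac{31043}{104336}\right) = 30268 \cdot \frac{1623603539}{104336} = \frac{12285807979613}{26084}$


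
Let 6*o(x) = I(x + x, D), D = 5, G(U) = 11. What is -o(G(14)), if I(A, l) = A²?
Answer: -242/3 ≈ -80.667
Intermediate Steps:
o(x) = 2*x²/3 (o(x) = (x + x)²/6 = (2*x)²/6 = (4*x²)/6 = 2*x²/3)
-o(G(14)) = -2*11²/3 = -2*121/3 = -1*242/3 = -242/3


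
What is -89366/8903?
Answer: -89366/8903 ≈ -10.038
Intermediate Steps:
-89366/8903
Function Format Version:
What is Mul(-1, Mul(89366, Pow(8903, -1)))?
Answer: Rational(-89366, 8903) ≈ -10.038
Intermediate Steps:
Mul(-1, Mul(89366, Pow(8903, -1))) = Mul(-1, Mul(89366, Rational(1, 8903))) = Mul(-1, Rational(89366, 8903)) = Rational(-89366, 8903)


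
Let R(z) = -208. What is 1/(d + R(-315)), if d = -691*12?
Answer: -1/8500 ≈ -0.00011765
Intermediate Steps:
d = -8292
1/(d + R(-315)) = 1/(-8292 - 208) = 1/(-8500) = -1/8500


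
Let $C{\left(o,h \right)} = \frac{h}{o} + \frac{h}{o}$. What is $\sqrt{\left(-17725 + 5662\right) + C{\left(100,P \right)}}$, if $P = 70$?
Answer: $\frac{2 i \sqrt{75385}}{5} \approx 109.83 i$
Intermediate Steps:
$C{\left(o,h \right)} = \frac{2 h}{o}$
$\sqrt{\left(-17725 + 5662\right) + C{\left(100,P \right)}} = \sqrt{\left(-17725 + 5662\right) + 2 \cdot 70 \cdot \frac{1}{100}} = \sqrt{-12063 + 2 \cdot 70 \cdot \frac{1}{100}} = \sqrt{-12063 + \frac{7}{5}} = \sqrt{- \frac{60308}{5}} = \frac{2 i \sqrt{75385}}{5}$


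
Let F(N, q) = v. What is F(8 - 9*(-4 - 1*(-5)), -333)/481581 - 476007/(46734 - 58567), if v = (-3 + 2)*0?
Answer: 476007/11833 ≈ 40.227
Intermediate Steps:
v = 0 (v = -1*0 = 0)
F(N, q) = 0
F(8 - 9*(-4 - 1*(-5)), -333)/481581 - 476007/(46734 - 58567) = 0/481581 - 476007/(46734 - 58567) = 0*(1/481581) - 476007/(-11833) = 0 - 476007*(-1/11833) = 0 + 476007/11833 = 476007/11833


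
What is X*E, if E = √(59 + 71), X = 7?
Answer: 7*√130 ≈ 79.812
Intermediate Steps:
E = √130 ≈ 11.402
X*E = 7*√130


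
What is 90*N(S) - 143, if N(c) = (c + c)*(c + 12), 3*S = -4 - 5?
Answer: -5003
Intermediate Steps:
S = -3 (S = (-4 - 5)/3 = (⅓)*(-9) = -3)
N(c) = 2*c*(12 + c) (N(c) = (2*c)*(12 + c) = 2*c*(12 + c))
90*N(S) - 143 = 90*(2*(-3)*(12 - 3)) - 143 = 90*(2*(-3)*9) - 143 = 90*(-54) - 143 = -4860 - 143 = -5003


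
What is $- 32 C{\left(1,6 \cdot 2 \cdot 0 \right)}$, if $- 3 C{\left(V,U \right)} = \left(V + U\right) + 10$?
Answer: $\frac{352}{3} \approx 117.33$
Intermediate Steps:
$C{\left(V,U \right)} = - \frac{10}{3} - \frac{U}{3} - \frac{V}{3}$ ($C{\left(V,U \right)} = - \frac{\left(V + U\right) + 10}{3} = - \frac{\left(U + V\right) + 10}{3} = - \frac{10 + U + V}{3} = - \frac{10}{3} - \frac{U}{3} - \frac{V}{3}$)
$- 32 C{\left(1,6 \cdot 2 \cdot 0 \right)} = - 32 \left(- \frac{10}{3} - \frac{6 \cdot 2 \cdot 0}{3} - \frac{1}{3}\right) = - 32 \left(- \frac{10}{3} - \frac{12 \cdot 0}{3} - \frac{1}{3}\right) = - 32 \left(- \frac{10}{3} - 0 - \frac{1}{3}\right) = - 32 \left(- \frac{10}{3} + 0 - \frac{1}{3}\right) = \left(-32\right) \left(- \frac{11}{3}\right) = \frac{352}{3}$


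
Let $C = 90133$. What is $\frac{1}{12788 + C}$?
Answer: $\frac{1}{102921} \approx 9.7162 \cdot 10^{-6}$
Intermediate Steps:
$\frac{1}{12788 + C} = \frac{1}{12788 + 90133} = \frac{1}{102921}$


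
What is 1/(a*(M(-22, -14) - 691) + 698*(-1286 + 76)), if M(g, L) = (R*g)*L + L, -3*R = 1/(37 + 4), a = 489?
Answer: -41/48812529 ≈ -8.3995e-7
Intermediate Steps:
R = -1/123 (R = -1/(3*(37 + 4)) = -⅓/41 = -⅓*1/41 = -1/123 ≈ -0.0081301)
M(g, L) = L - L*g/123 (M(g, L) = (-g/123)*L + L = -L*g/123 + L = L - L*g/123)
1/(a*(M(-22, -14) - 691) + 698*(-1286 + 76)) = 1/(489*((1/123)*(-14)*(123 - 1*(-22)) - 691) + 698*(-1286 + 76)) = 1/(489*((1/123)*(-14)*(123 + 22) - 691) + 698*(-1210)) = 1/(489*((1/123)*(-14)*145 - 691) - 844580) = 1/(489*(-2030/123 - 691) - 844580) = 1/(489*(-87023/123) - 844580) = 1/(-14184749/41 - 844580) = 1/(-48812529/41) = -41/48812529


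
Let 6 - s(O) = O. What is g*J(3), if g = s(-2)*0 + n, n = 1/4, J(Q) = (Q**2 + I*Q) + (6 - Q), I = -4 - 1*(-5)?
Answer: 15/4 ≈ 3.7500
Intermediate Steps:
s(O) = 6 - O
I = 1 (I = -4 + 5 = 1)
J(Q) = 6 + Q**2 (J(Q) = (Q**2 + 1*Q) + (6 - Q) = (Q**2 + Q) + (6 - Q) = (Q + Q**2) + (6 - Q) = 6 + Q**2)
n = 1/4 ≈ 0.25000
g = 1/4 (g = (6 - 1*(-2))*0 + 1/4 = (6 + 2)*0 + 1/4 = 8*0 + 1/4 = 0 + 1/4 = 1/4 ≈ 0.25000)
g*J(3) = (6 + 3**2)/4 = (6 + 9)/4 = (1/4)*15 = 15/4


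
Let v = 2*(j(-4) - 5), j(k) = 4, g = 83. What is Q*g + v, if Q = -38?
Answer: -3156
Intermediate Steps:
v = -2 (v = 2*(4 - 5) = 2*(-1) = -2)
Q*g + v = -38*83 - 2 = -3154 - 2 = -3156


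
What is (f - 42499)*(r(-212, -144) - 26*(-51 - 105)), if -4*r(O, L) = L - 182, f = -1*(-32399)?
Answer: -41788750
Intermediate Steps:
f = 32399
r(O, L) = 91/2 - L/4 (r(O, L) = -(L - 182)/4 = -(-182 + L)/4 = 91/2 - L/4)
(f - 42499)*(r(-212, -144) - 26*(-51 - 105)) = (32399 - 42499)*((91/2 - ¼*(-144)) - 26*(-51 - 105)) = -10100*((91/2 + 36) - 26*(-156)) = -10100*(163/2 + 4056) = -10100*8275/2 = -41788750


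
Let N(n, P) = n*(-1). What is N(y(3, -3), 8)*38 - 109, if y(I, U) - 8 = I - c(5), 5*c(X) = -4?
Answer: -2787/5 ≈ -557.40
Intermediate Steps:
c(X) = -4/5 (c(X) = (1/5)*(-4) = -4/5)
y(I, U) = 44/5 + I (y(I, U) = 8 + (I - 1*(-4/5)) = 8 + (I + 4/5) = 8 + (4/5 + I) = 44/5 + I)
N(n, P) = -n
N(y(3, -3), 8)*38 - 109 = -(44/5 + 3)*38 - 109 = -1*59/5*38 - 109 = -59/5*38 - 109 = -2242/5 - 109 = -2787/5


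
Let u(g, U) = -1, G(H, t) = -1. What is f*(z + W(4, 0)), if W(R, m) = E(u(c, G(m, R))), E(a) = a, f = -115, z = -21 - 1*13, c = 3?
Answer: 4025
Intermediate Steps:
z = -34 (z = -21 - 13 = -34)
W(R, m) = -1
f*(z + W(4, 0)) = -115*(-34 - 1) = -115*(-35) = 4025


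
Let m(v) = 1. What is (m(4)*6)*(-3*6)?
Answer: -108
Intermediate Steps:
(m(4)*6)*(-3*6) = (1*6)*(-3*6) = 6*(-18) = -108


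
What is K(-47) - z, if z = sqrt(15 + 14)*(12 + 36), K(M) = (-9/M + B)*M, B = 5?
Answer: -244 - 48*sqrt(29) ≈ -502.49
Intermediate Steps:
K(M) = M*(5 - 9/M) (K(M) = (-9/M + 5)*M = (5 - 9/M)*M = M*(5 - 9/M))
z = 48*sqrt(29) (z = sqrt(29)*48 = 48*sqrt(29) ≈ 258.49)
K(-47) - z = (-9 + 5*(-47)) - 48*sqrt(29) = (-9 - 235) - 48*sqrt(29) = -244 - 48*sqrt(29)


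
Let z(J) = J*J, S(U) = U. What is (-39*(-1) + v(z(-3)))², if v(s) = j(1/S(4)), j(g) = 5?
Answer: 1936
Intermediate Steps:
z(J) = J²
v(s) = 5
(-39*(-1) + v(z(-3)))² = (-39*(-1) + 5)² = (39 + 5)² = 44² = 1936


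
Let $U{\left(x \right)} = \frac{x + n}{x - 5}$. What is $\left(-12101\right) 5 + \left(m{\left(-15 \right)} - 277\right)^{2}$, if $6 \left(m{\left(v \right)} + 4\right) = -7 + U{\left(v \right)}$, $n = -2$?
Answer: $\frac{30452961}{1600} \approx 19033.0$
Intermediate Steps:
$U{\left(x \right)} = \frac{-2 + x}{-5 + x}$ ($U{\left(x \right)} = \frac{x - 2}{x - 5} = \frac{-2 + x}{-5 + x}$)
$m{\left(v \right)} = - \frac{31}{6} + \frac{-2 + v}{6 \left(-5 + v\right)}$ ($m{\left(v \right)} = -4 + \frac{-7 + \frac{-2 + v}{-5 + v}}{6} = -4 - \left(\frac{7}{6} - \frac{-2 + v}{6 \left(-5 + v\right)}\right) = - \frac{31}{6} + \frac{-2 + v}{6 \left(-5 + v\right)}$)
$\left(-12101\right) 5 + \left(m{\left(-15 \right)} - 277\right)^{2} = \left(-12101\right) 5 + \left(\frac{51 - -150}{2 \left(-5 - 15\right)} - 277\right)^{2} = -60505 + \left(\frac{51 + 150}{2 \left(-20\right)} - 277\right)^{2} = -60505 + \left(\frac{1}{2} \left(- \frac{1}{20}\right) 201 - 277\right)^{2} = -60505 + \left(- \frac{201}{40} - 277\right)^{2} = -60505 + \left(- \frac{11281}{40}\right)^{2} = -60505 + \frac{127260961}{1600} = \frac{30452961}{1600}$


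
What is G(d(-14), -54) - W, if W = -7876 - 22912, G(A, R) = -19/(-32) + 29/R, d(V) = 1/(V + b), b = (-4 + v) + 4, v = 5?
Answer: 26600881/864 ≈ 30788.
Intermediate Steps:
b = 5 (b = (-4 + 5) + 4 = 1 + 4 = 5)
d(V) = 1/(5 + V) (d(V) = 1/(V + 5) = 1/(5 + V))
G(A, R) = 19/32 + 29/R (G(A, R) = -19*(-1/32) + 29/R = 19/32 + 29/R)
W = -30788
G(d(-14), -54) - W = (19/32 + 29/(-54)) - 1*(-30788) = (19/32 + 29*(-1/54)) + 30788 = (19/32 - 29/54) + 30788 = 49/864 + 30788 = 26600881/864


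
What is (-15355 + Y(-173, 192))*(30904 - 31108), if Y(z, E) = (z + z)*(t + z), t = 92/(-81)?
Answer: -247287100/27 ≈ -9.1588e+6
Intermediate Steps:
t = -92/81 (t = 92*(-1/81) = -92/81 ≈ -1.1358)
Y(z, E) = 2*z*(-92/81 + z) (Y(z, E) = (z + z)*(-92/81 + z) = (2*z)*(-92/81 + z) = 2*z*(-92/81 + z))
(-15355 + Y(-173, 192))*(30904 - 31108) = (-15355 + (2/81)*(-173)*(-92 + 81*(-173)))*(30904 - 31108) = (-15355 + (2/81)*(-173)*(-92 - 14013))*(-204) = (-15355 + (2/81)*(-173)*(-14105))*(-204) = (-15355 + 4880330/81)*(-204) = (3636575/81)*(-204) = -247287100/27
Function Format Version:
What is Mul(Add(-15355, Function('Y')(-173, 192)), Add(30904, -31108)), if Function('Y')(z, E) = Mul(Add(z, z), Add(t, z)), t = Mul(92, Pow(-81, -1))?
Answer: Rational(-247287100, 27) ≈ -9.1588e+6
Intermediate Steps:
t = Rational(-92, 81) (t = Mul(92, Rational(-1, 81)) = Rational(-92, 81) ≈ -1.1358)
Function('Y')(z, E) = Mul(2, z, Add(Rational(-92, 81), z)) (Function('Y')(z, E) = Mul(Add(z, z), Add(Rational(-92, 81), z)) = Mul(Mul(2, z), Add(Rational(-92, 81), z)) = Mul(2, z, Add(Rational(-92, 81), z)))
Mul(Add(-15355, Function('Y')(-173, 192)), Add(30904, -31108)) = Mul(Add(-15355, Mul(Rational(2, 81), -173, Add(-92, Mul(81, -173)))), Add(30904, -31108)) = Mul(Add(-15355, Mul(Rational(2, 81), -173, Add(-92, -14013))), -204) = Mul(Add(-15355, Mul(Rational(2, 81), -173, -14105)), -204) = Mul(Add(-15355, Rational(4880330, 81)), -204) = Mul(Rational(3636575, 81), -204) = Rational(-247287100, 27)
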